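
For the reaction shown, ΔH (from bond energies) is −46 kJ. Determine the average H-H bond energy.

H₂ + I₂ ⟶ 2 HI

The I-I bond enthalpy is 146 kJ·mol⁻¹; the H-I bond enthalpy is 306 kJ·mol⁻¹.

D(H-H) ≈ 420 kJ/mol

Let D be the H-H bond energy.
Σ(broken) = 1×D + 1×146 = 146 + D
Σ(formed) = 2×306 = 612
ΔH = Σ(broken) − Σ(formed) = (146 + D) − (612) = −466 + D
Setting this equal to −46 kJ gives D = 420 kJ/mol.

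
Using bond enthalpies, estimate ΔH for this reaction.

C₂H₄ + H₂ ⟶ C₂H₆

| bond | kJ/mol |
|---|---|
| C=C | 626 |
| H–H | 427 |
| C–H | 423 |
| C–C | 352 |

ΔH ≈ −145 kJ

Bonds broken (reactants):
  C–H: 4 × 423 = 1692
  C=C: 1 × 626 = 626
  H–H: 1 × 427 = 427
  Σ(broken) = 2745 kJ
Bonds formed (products):
  C–C: 1 × 352 = 352
  C–H: 6 × 423 = 2538
  Σ(formed) = 2890 kJ
ΔH = Σ(broken) − Σ(formed) = 2745 − 2890 = −145 kJ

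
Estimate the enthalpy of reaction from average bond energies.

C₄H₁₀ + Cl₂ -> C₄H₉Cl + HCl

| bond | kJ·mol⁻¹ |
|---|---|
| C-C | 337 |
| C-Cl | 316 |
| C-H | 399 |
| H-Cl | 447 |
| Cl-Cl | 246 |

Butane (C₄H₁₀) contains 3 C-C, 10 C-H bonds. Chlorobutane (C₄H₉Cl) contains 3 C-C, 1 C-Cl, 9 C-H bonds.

Bonds broken (reactants):
  C-C: 3 × 337 = 1011
  C-H: 10 × 399 = 3990
  Cl-Cl: 1 × 246 = 246
  Σ(broken) = 5247 kJ
Bonds formed (products):
  C-C: 3 × 337 = 1011
  C-Cl: 1 × 316 = 316
  C-H: 9 × 399 = 3591
  H-Cl: 1 × 447 = 447
  Σ(formed) = 5365 kJ
ΔH = Σ(broken) − Σ(formed) = 5247 − 5365 = −118 kJ

ΔH ≈ −118 kJ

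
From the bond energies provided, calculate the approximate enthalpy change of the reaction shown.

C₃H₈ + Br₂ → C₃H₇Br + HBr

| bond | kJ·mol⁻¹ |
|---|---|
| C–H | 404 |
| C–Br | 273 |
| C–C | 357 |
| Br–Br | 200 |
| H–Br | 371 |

ΔH ≈ −40 kJ

Bonds broken (reactants):
  Br–Br: 1 × 200 = 200
  C–C: 2 × 357 = 714
  C–H: 8 × 404 = 3232
  Σ(broken) = 4146 kJ
Bonds formed (products):
  C–Br: 1 × 273 = 273
  C–C: 2 × 357 = 714
  C–H: 7 × 404 = 2828
  H–Br: 1 × 371 = 371
  Σ(formed) = 4186 kJ
ΔH = Σ(broken) − Σ(formed) = 4146 − 4186 = −40 kJ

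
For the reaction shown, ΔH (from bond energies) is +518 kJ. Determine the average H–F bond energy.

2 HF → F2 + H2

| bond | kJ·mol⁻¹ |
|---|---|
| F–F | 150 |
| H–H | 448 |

Let D be the H–F bond energy.
Σ(broken) = 2×D = 2D
Σ(formed) = 1×150 + 1×448 = 598
ΔH = Σ(broken) − Σ(formed) = (2D) − (598) = −598 + 2D
Setting this equal to +518 kJ gives 2D = 1116, so D = 558 kJ/mol.

D(H–F) ≈ 558 kJ/mol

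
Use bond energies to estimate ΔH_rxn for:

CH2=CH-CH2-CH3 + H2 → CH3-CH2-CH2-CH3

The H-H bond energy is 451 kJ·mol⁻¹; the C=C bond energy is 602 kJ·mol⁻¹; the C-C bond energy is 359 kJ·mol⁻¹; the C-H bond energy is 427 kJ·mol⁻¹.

ΔH ≈ −160 kJ

Bonds broken (reactants):
  C-C: 2 × 359 = 718
  C-H: 8 × 427 = 3416
  C=C: 1 × 602 = 602
  H-H: 1 × 451 = 451
  Σ(broken) = 5187 kJ
Bonds formed (products):
  C-C: 3 × 359 = 1077
  C-H: 10 × 427 = 4270
  Σ(formed) = 5347 kJ
ΔH = Σ(broken) − Σ(formed) = 5187 − 5347 = −160 kJ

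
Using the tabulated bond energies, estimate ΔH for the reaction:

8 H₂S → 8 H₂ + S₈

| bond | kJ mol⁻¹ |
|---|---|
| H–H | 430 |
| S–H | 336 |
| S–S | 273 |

Bonds broken (reactants):
  S–H: 16 × 336 = 5376
  Σ(broken) = 5376 kJ
Bonds formed (products):
  H–H: 8 × 430 = 3440
  S–S: 8 × 273 = 2184
  Σ(formed) = 5624 kJ
ΔH = Σ(broken) − Σ(formed) = 5376 − 5624 = −248 kJ

ΔH ≈ −248 kJ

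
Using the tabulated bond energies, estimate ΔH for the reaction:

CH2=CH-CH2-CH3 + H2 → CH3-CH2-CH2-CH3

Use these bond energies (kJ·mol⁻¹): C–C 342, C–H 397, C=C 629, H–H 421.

ΔH ≈ −86 kJ

Bonds broken (reactants):
  C–C: 2 × 342 = 684
  C–H: 8 × 397 = 3176
  C=C: 1 × 629 = 629
  H–H: 1 × 421 = 421
  Σ(broken) = 4910 kJ
Bonds formed (products):
  C–C: 3 × 342 = 1026
  C–H: 10 × 397 = 3970
  Σ(formed) = 4996 kJ
ΔH = Σ(broken) − Σ(formed) = 4910 − 4996 = −86 kJ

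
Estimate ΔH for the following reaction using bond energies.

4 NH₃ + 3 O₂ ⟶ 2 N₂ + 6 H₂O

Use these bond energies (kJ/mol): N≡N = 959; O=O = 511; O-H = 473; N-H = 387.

Bonds broken (reactants):
  N-H: 12 × 387 = 4644
  O=O: 3 × 511 = 1533
  Σ(broken) = 6177 kJ
Bonds formed (products):
  N≡N: 2 × 959 = 1918
  O-H: 12 × 473 = 5676
  Σ(formed) = 7594 kJ
ΔH = Σ(broken) − Σ(formed) = 6177 − 7594 = −1417 kJ

ΔH ≈ −1417 kJ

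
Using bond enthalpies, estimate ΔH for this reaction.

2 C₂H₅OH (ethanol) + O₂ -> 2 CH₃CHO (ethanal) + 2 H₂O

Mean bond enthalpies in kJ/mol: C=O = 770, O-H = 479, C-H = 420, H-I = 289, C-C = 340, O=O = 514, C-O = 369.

ΔH ≈ −406 kJ

Bonds broken (reactants):
  C-C: 2 × 340 = 680
  C-H: 10 × 420 = 4200
  C-O: 2 × 369 = 738
  O-H: 2 × 479 = 958
  O=O: 1 × 514 = 514
  Σ(broken) = 7090 kJ
Bonds formed (products):
  C-C: 2 × 340 = 680
  C-H: 8 × 420 = 3360
  C=O: 2 × 770 = 1540
  O-H: 4 × 479 = 1916
  Σ(formed) = 7496 kJ
ΔH = Σ(broken) − Σ(formed) = 7090 − 7496 = −406 kJ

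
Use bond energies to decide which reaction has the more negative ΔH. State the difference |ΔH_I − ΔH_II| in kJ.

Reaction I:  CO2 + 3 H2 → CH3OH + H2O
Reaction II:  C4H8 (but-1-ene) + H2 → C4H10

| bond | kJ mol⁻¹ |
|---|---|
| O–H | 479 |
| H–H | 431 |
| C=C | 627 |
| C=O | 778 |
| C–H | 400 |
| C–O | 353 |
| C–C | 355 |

Reaction I, by 44 kJ

Reaction I:
  Bonds broken (reactants):
    C=O: 2 × 778 = 1556
    H–H: 3 × 431 = 1293
    Σ(broken) = 2849 kJ
  Bonds formed (products):
    C–H: 3 × 400 = 1200
    C–O: 1 × 353 = 353
    O–H: 3 × 479 = 1437
    Σ(formed) = 2990 kJ
  ΔH_I = 2849 − 2990 = −141 kJ
Reaction II:
  Bonds broken (reactants):
    C–C: 2 × 355 = 710
    C–H: 8 × 400 = 3200
    C=C: 1 × 627 = 627
    H–H: 1 × 431 = 431
    Σ(broken) = 4968 kJ
  Bonds formed (products):
    C–C: 3 × 355 = 1065
    C–H: 10 × 400 = 4000
    Σ(formed) = 5065 kJ
  ΔH_II = 4968 − 5065 = −97 kJ
ΔH_I − ΔH_II = −44 kJ, so reaction I has the more negative ΔH; |ΔH_I − ΔH_II| = 44 kJ.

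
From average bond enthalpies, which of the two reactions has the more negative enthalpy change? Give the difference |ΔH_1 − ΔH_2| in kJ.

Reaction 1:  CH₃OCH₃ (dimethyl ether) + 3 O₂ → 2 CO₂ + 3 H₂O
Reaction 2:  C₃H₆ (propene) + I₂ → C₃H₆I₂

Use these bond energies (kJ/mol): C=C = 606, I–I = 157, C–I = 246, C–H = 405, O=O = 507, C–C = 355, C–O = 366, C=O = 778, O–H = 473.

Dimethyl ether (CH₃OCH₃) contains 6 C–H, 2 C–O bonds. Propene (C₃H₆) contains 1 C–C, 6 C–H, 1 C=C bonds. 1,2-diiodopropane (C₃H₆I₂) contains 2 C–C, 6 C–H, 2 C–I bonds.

Reaction 1:
  Bonds broken (reactants):
    C–H: 6 × 405 = 2430
    C–O: 2 × 366 = 732
    O=O: 3 × 507 = 1521
    Σ(broken) = 4683 kJ
  Bonds formed (products):
    C=O: 4 × 778 = 3112
    O–H: 6 × 473 = 2838
    Σ(formed) = 5950 kJ
  ΔH_1 = 4683 − 5950 = −1267 kJ
Reaction 2:
  Bonds broken (reactants):
    C–C: 1 × 355 = 355
    C–H: 6 × 405 = 2430
    C=C: 1 × 606 = 606
    I–I: 1 × 157 = 157
    Σ(broken) = 3548 kJ
  Bonds formed (products):
    C–C: 2 × 355 = 710
    C–H: 6 × 405 = 2430
    C–I: 2 × 246 = 492
    Σ(formed) = 3632 kJ
  ΔH_2 = 3548 − 3632 = −84 kJ
ΔH_1 − ΔH_2 = −1183 kJ, so reaction 1 has the more negative ΔH; |ΔH_1 − ΔH_2| = 1183 kJ.

Reaction 1, by 1183 kJ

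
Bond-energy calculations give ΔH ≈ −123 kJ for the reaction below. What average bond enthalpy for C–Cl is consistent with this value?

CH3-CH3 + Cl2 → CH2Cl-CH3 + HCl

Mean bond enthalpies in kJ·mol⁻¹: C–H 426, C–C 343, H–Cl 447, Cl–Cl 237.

D(C–Cl) ≈ 339 kJ/mol

Let D be the C–Cl bond energy.
Σ(broken) = 1×343 + 6×426 + 1×237 = 3136
Σ(formed) = 1×343 + 1×D + 5×426 + 1×447 = 2920 + D
ΔH = Σ(broken) − Σ(formed) = (3136) − (2920 + D) = +216 − D
Setting this equal to −123 kJ gives D = 339 kJ/mol.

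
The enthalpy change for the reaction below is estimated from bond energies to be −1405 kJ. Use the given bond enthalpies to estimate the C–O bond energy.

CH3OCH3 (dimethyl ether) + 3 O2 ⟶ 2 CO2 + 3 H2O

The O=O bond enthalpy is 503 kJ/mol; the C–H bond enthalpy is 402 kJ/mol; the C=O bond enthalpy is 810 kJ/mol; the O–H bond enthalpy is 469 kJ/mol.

Let D be the C–O bond energy.
Σ(broken) = 6×402 + 2×D + 3×503 = 3921 + 2D
Σ(formed) = 4×810 + 6×469 = 6054
ΔH = Σ(broken) − Σ(formed) = (3921 + 2D) − (6054) = −2133 + 2D
Setting this equal to −1405 kJ gives 2D = 728, so D = 364 kJ/mol.

D(C–O) ≈ 364 kJ/mol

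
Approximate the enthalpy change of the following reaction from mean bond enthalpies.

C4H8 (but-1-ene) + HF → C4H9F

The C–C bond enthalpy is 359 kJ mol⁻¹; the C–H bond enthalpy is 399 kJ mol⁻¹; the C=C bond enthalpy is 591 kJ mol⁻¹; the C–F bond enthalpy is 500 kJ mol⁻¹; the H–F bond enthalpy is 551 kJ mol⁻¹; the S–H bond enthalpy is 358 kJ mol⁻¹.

ΔH ≈ −116 kJ

Bonds broken (reactants):
  C–C: 2 × 359 = 718
  C–H: 8 × 399 = 3192
  C=C: 1 × 591 = 591
  H–F: 1 × 551 = 551
  Σ(broken) = 5052 kJ
Bonds formed (products):
  C–C: 3 × 359 = 1077
  C–F: 1 × 500 = 500
  C–H: 9 × 399 = 3591
  Σ(formed) = 5168 kJ
ΔH = Σ(broken) − Σ(formed) = 5052 − 5168 = −116 kJ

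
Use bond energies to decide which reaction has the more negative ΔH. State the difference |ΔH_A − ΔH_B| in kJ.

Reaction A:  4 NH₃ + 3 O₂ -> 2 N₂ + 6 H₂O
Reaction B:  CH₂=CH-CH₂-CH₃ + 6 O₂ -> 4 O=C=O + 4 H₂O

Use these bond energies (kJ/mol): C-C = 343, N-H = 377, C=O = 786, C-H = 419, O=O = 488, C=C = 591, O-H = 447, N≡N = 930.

Reaction B, by 1071 kJ

Reaction A:
  Bonds broken (reactants):
    N-H: 12 × 377 = 4524
    O=O: 3 × 488 = 1464
    Σ(broken) = 5988 kJ
  Bonds formed (products):
    N≡N: 2 × 930 = 1860
    O-H: 12 × 447 = 5364
    Σ(formed) = 7224 kJ
  ΔH_A = 5988 − 7224 = −1236 kJ
Reaction B:
  Bonds broken (reactants):
    C-C: 2 × 343 = 686
    C-H: 8 × 419 = 3352
    C=C: 1 × 591 = 591
    O=O: 6 × 488 = 2928
    Σ(broken) = 7557 kJ
  Bonds formed (products):
    C=O: 8 × 786 = 6288
    O-H: 8 × 447 = 3576
    Σ(formed) = 9864 kJ
  ΔH_B = 7557 − 9864 = −2307 kJ
ΔH_A − ΔH_B = +1071 kJ, so reaction B has the more negative ΔH; |ΔH_A − ΔH_B| = 1071 kJ.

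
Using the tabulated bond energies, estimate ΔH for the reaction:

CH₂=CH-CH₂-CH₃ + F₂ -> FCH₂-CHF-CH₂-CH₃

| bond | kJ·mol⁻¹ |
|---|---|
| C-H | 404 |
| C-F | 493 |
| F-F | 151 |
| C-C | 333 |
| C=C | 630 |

Bonds broken (reactants):
  C-C: 2 × 333 = 666
  C-H: 8 × 404 = 3232
  C=C: 1 × 630 = 630
  F-F: 1 × 151 = 151
  Σ(broken) = 4679 kJ
Bonds formed (products):
  C-C: 3 × 333 = 999
  C-F: 2 × 493 = 986
  C-H: 8 × 404 = 3232
  Σ(formed) = 5217 kJ
ΔH = Σ(broken) − Σ(formed) = 4679 − 5217 = −538 kJ

ΔH ≈ −538 kJ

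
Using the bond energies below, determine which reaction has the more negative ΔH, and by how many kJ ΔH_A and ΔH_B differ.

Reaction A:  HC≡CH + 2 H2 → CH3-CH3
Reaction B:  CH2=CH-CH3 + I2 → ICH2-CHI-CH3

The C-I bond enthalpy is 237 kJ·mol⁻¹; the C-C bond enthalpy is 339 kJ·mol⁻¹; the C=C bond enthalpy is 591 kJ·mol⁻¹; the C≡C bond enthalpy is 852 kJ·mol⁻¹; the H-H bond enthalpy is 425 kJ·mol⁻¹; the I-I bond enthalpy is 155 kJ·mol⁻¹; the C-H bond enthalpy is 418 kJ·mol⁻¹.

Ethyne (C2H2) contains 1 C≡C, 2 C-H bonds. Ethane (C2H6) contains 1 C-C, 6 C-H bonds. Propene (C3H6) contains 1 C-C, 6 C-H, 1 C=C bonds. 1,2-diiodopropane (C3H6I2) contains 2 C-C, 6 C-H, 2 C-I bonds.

Reaction A:
  Bonds broken (reactants):
    C≡C: 1 × 852 = 852
    C-H: 2 × 418 = 836
    H-H: 2 × 425 = 850
    Σ(broken) = 2538 kJ
  Bonds formed (products):
    C-C: 1 × 339 = 339
    C-H: 6 × 418 = 2508
    Σ(formed) = 2847 kJ
  ΔH_A = 2538 − 2847 = −309 kJ
Reaction B:
  Bonds broken (reactants):
    C-C: 1 × 339 = 339
    C-H: 6 × 418 = 2508
    C=C: 1 × 591 = 591
    I-I: 1 × 155 = 155
    Σ(broken) = 3593 kJ
  Bonds formed (products):
    C-C: 2 × 339 = 678
    C-H: 6 × 418 = 2508
    C-I: 2 × 237 = 474
    Σ(formed) = 3660 kJ
  ΔH_B = 3593 − 3660 = −67 kJ
ΔH_A − ΔH_B = −242 kJ, so reaction A has the more negative ΔH; |ΔH_A − ΔH_B| = 242 kJ.

Reaction A, by 242 kJ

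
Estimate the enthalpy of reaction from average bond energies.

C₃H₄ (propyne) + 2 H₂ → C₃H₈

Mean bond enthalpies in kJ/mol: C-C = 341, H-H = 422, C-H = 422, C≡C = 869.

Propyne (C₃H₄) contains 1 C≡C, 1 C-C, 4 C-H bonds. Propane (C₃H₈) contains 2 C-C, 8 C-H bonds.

Bonds broken (reactants):
  C≡C: 1 × 869 = 869
  C-C: 1 × 341 = 341
  C-H: 4 × 422 = 1688
  H-H: 2 × 422 = 844
  Σ(broken) = 3742 kJ
Bonds formed (products):
  C-C: 2 × 341 = 682
  C-H: 8 × 422 = 3376
  Σ(formed) = 4058 kJ
ΔH = Σ(broken) − Σ(formed) = 3742 − 4058 = −316 kJ

ΔH ≈ −316 kJ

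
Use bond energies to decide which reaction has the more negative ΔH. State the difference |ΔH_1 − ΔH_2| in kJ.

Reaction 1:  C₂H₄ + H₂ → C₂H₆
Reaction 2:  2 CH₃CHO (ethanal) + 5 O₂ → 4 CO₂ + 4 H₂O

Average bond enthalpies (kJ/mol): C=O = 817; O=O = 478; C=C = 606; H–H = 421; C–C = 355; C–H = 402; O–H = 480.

Reaction 1:
  Bonds broken (reactants):
    C–H: 4 × 402 = 1608
    C=C: 1 × 606 = 606
    H–H: 1 × 421 = 421
    Σ(broken) = 2635 kJ
  Bonds formed (products):
    C–C: 1 × 355 = 355
    C–H: 6 × 402 = 2412
    Σ(formed) = 2767 kJ
  ΔH_1 = 2635 − 2767 = −132 kJ
Reaction 2:
  Bonds broken (reactants):
    C–C: 2 × 355 = 710
    C–H: 8 × 402 = 3216
    C=O: 2 × 817 = 1634
    O=O: 5 × 478 = 2390
    Σ(broken) = 7950 kJ
  Bonds formed (products):
    C=O: 8 × 817 = 6536
    O–H: 8 × 480 = 3840
    Σ(formed) = 10376 kJ
  ΔH_2 = 7950 − 10376 = −2426 kJ
ΔH_1 − ΔH_2 = +2294 kJ, so reaction 2 has the more negative ΔH; |ΔH_1 − ΔH_2| = 2294 kJ.

Reaction 2, by 2294 kJ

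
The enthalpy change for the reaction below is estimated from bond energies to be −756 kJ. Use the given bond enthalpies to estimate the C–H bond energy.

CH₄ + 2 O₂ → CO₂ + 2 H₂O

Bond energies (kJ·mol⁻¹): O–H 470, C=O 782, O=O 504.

Let D be the C–H bond energy.
Σ(broken) = 4×D + 2×504 = 1008 + 4D
Σ(formed) = 2×782 + 4×470 = 3444
ΔH = Σ(broken) − Σ(formed) = (1008 + 4D) − (3444) = −2436 + 4D
Setting this equal to −756 kJ gives 4D = 1680, so D = 420 kJ/mol.

D(C–H) ≈ 420 kJ/mol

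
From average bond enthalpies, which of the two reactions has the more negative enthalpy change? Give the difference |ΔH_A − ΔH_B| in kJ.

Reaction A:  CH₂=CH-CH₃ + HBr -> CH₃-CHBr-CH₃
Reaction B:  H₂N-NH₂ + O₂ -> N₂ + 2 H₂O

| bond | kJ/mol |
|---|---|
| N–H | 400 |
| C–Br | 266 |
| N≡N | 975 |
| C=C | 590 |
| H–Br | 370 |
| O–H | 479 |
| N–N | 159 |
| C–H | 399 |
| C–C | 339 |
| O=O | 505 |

Reaction B, by 583 kJ

Reaction A:
  Bonds broken (reactants):
    C–C: 1 × 339 = 339
    C–H: 6 × 399 = 2394
    C=C: 1 × 590 = 590
    H–Br: 1 × 370 = 370
    Σ(broken) = 3693 kJ
  Bonds formed (products):
    C–Br: 1 × 266 = 266
    C–C: 2 × 339 = 678
    C–H: 7 × 399 = 2793
    Σ(formed) = 3737 kJ
  ΔH_A = 3693 − 3737 = −44 kJ
Reaction B:
  Bonds broken (reactants):
    N–H: 4 × 400 = 1600
    N–N: 1 × 159 = 159
    O=O: 1 × 505 = 505
    Σ(broken) = 2264 kJ
  Bonds formed (products):
    N≡N: 1 × 975 = 975
    O–H: 4 × 479 = 1916
    Σ(formed) = 2891 kJ
  ΔH_B = 2264 − 2891 = −627 kJ
ΔH_A − ΔH_B = +583 kJ, so reaction B has the more negative ΔH; |ΔH_A − ΔH_B| = 583 kJ.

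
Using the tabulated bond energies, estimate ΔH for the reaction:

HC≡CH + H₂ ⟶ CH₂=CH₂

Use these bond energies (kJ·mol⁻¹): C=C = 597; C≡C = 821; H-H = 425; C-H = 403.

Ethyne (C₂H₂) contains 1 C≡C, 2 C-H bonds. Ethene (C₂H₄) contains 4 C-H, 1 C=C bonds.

Bonds broken (reactants):
  C≡C: 1 × 821 = 821
  C-H: 2 × 403 = 806
  H-H: 1 × 425 = 425
  Σ(broken) = 2052 kJ
Bonds formed (products):
  C-H: 4 × 403 = 1612
  C=C: 1 × 597 = 597
  Σ(formed) = 2209 kJ
ΔH = Σ(broken) − Σ(formed) = 2052 − 2209 = −157 kJ

ΔH ≈ −157 kJ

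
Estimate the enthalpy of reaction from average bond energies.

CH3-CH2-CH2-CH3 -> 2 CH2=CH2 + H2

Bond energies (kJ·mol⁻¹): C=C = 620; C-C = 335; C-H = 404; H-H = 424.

ΔH ≈ +149 kJ

Bonds broken (reactants):
  C-C: 3 × 335 = 1005
  C-H: 10 × 404 = 4040
  Σ(broken) = 5045 kJ
Bonds formed (products):
  C-H: 8 × 404 = 3232
  C=C: 2 × 620 = 1240
  H-H: 1 × 424 = 424
  Σ(formed) = 4896 kJ
ΔH = Σ(broken) − Σ(formed) = 5045 − 4896 = +149 kJ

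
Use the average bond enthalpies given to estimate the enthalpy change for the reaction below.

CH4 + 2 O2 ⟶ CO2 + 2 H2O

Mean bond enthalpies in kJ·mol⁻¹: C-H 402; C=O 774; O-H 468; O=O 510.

ΔH ≈ −792 kJ

Bonds broken (reactants):
  C-H: 4 × 402 = 1608
  O=O: 2 × 510 = 1020
  Σ(broken) = 2628 kJ
Bonds formed (products):
  C=O: 2 × 774 = 1548
  O-H: 4 × 468 = 1872
  Σ(formed) = 3420 kJ
ΔH = Σ(broken) − Σ(formed) = 2628 − 3420 = −792 kJ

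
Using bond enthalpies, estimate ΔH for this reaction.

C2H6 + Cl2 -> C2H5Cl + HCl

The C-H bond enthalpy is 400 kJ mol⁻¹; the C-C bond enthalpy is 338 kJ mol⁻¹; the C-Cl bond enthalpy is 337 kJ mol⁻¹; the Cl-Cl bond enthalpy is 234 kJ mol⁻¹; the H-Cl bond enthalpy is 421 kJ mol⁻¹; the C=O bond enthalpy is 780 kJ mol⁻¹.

ΔH ≈ −124 kJ

Bonds broken (reactants):
  C-C: 1 × 338 = 338
  C-H: 6 × 400 = 2400
  Cl-Cl: 1 × 234 = 234
  Σ(broken) = 2972 kJ
Bonds formed (products):
  C-C: 1 × 338 = 338
  C-Cl: 1 × 337 = 337
  C-H: 5 × 400 = 2000
  H-Cl: 1 × 421 = 421
  Σ(formed) = 3096 kJ
ΔH = Σ(broken) − Σ(formed) = 2972 − 3096 = −124 kJ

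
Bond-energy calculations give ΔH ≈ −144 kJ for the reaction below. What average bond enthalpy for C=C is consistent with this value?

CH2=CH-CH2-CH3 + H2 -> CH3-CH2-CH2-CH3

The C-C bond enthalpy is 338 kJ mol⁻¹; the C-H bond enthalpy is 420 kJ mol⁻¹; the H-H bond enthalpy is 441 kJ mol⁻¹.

Let D be the C=C bond energy.
Σ(broken) = 2×338 + 8×420 + 1×D + 1×441 = 4477 + D
Σ(formed) = 3×338 + 10×420 = 5214
ΔH = Σ(broken) − Σ(formed) = (4477 + D) − (5214) = −737 + D
Setting this equal to −144 kJ gives D = 593 kJ/mol.

D(C=C) ≈ 593 kJ/mol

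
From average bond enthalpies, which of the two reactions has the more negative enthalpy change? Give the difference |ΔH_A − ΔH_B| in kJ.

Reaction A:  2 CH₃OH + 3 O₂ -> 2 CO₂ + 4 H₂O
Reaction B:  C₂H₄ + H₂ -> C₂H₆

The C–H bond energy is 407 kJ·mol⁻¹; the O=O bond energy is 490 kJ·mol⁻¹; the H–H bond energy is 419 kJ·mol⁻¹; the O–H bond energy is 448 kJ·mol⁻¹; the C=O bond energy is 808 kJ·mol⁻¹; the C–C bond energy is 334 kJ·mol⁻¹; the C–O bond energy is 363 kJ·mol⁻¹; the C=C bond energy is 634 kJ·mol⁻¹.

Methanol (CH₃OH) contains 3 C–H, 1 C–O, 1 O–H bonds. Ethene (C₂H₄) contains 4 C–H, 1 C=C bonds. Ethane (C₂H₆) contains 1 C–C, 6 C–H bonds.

Reaction A:
  Bonds broken (reactants):
    C–H: 6 × 407 = 2442
    C–O: 2 × 363 = 726
    O–H: 2 × 448 = 896
    O=O: 3 × 490 = 1470
    Σ(broken) = 5534 kJ
  Bonds formed (products):
    C=O: 4 × 808 = 3232
    O–H: 8 × 448 = 3584
    Σ(formed) = 6816 kJ
  ΔH_A = 5534 − 6816 = −1282 kJ
Reaction B:
  Bonds broken (reactants):
    C–H: 4 × 407 = 1628
    C=C: 1 × 634 = 634
    H–H: 1 × 419 = 419
    Σ(broken) = 2681 kJ
  Bonds formed (products):
    C–C: 1 × 334 = 334
    C–H: 6 × 407 = 2442
    Σ(formed) = 2776 kJ
  ΔH_B = 2681 − 2776 = −95 kJ
ΔH_A − ΔH_B = −1187 kJ, so reaction A has the more negative ΔH; |ΔH_A − ΔH_B| = 1187 kJ.

Reaction A, by 1187 kJ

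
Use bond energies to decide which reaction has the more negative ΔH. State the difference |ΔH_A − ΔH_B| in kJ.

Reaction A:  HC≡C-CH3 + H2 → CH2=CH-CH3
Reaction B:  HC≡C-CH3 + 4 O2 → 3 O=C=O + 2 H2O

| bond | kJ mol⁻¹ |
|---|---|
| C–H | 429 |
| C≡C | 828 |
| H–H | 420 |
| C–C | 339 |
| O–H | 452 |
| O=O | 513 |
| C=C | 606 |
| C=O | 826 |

Reaction A:
  Bonds broken (reactants):
    C≡C: 1 × 828 = 828
    C–C: 1 × 339 = 339
    C–H: 4 × 429 = 1716
    H–H: 1 × 420 = 420
    Σ(broken) = 3303 kJ
  Bonds formed (products):
    C–C: 1 × 339 = 339
    C–H: 6 × 429 = 2574
    C=C: 1 × 606 = 606
    Σ(formed) = 3519 kJ
  ΔH_A = 3303 − 3519 = −216 kJ
Reaction B:
  Bonds broken (reactants):
    C≡C: 1 × 828 = 828
    C–C: 1 × 339 = 339
    C–H: 4 × 429 = 1716
    O=O: 4 × 513 = 2052
    Σ(broken) = 4935 kJ
  Bonds formed (products):
    C=O: 6 × 826 = 4956
    O–H: 4 × 452 = 1808
    Σ(formed) = 6764 kJ
  ΔH_B = 4935 − 6764 = −1829 kJ
ΔH_A − ΔH_B = +1613 kJ, so reaction B has the more negative ΔH; |ΔH_A − ΔH_B| = 1613 kJ.

Reaction B, by 1613 kJ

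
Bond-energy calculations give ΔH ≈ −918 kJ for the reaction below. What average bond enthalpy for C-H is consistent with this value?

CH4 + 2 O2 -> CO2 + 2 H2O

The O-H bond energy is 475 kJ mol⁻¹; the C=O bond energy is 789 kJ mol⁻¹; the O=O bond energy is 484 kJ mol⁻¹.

Let D be the C-H bond energy.
Σ(broken) = 4×D + 2×484 = 968 + 4D
Σ(formed) = 2×789 + 4×475 = 3478
ΔH = Σ(broken) − Σ(formed) = (968 + 4D) − (3478) = −2510 + 4D
Setting this equal to −918 kJ gives 4D = 1592, so D = 398 kJ/mol.

D(C-H) ≈ 398 kJ/mol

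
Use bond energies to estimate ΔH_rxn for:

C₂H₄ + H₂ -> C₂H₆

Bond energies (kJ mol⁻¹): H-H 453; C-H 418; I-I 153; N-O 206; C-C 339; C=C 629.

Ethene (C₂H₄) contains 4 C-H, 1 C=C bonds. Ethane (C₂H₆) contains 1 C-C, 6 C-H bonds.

Bonds broken (reactants):
  C-H: 4 × 418 = 1672
  C=C: 1 × 629 = 629
  H-H: 1 × 453 = 453
  Σ(broken) = 2754 kJ
Bonds formed (products):
  C-C: 1 × 339 = 339
  C-H: 6 × 418 = 2508
  Σ(formed) = 2847 kJ
ΔH = Σ(broken) − Σ(formed) = 2754 − 2847 = −93 kJ

ΔH ≈ −93 kJ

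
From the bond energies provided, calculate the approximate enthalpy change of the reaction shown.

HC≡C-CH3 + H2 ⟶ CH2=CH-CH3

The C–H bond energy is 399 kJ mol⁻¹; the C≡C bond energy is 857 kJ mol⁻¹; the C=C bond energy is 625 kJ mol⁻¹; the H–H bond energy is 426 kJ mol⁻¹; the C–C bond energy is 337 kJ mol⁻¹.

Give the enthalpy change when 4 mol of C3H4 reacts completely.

ΔH = −560 kJ

Bonds broken (reactants):
  C≡C: 1 × 857 = 857
  C–C: 1 × 337 = 337
  C–H: 4 × 399 = 1596
  H–H: 1 × 426 = 426
  Σ(broken) = 3216 kJ
Bonds formed (products):
  C–C: 1 × 337 = 337
  C–H: 6 × 399 = 2394
  C=C: 1 × 625 = 625
  Σ(formed) = 3356 kJ
ΔH = Σ(broken) − Σ(formed) = 3216 − 3356 = −140 kJ
For 4× the reaction as written: 4 × (−140) = −560 kJ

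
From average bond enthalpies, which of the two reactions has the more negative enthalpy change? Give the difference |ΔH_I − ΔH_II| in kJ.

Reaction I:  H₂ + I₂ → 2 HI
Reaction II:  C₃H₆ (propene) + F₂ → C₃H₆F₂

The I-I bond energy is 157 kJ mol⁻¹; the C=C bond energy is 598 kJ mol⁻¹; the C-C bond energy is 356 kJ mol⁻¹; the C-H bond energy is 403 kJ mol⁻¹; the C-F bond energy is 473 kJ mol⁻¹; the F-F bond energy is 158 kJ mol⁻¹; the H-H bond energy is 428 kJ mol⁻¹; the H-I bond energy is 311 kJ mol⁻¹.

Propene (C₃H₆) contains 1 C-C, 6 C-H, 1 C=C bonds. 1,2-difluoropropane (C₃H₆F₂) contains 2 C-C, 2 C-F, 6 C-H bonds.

Reaction II, by 509 kJ

Reaction I:
  Bonds broken (reactants):
    H-H: 1 × 428 = 428
    I-I: 1 × 157 = 157
    Σ(broken) = 585 kJ
  Bonds formed (products):
    H-I: 2 × 311 = 622
    Σ(formed) = 622 kJ
  ΔH_I = 585 − 622 = −37 kJ
Reaction II:
  Bonds broken (reactants):
    C-C: 1 × 356 = 356
    C-H: 6 × 403 = 2418
    C=C: 1 × 598 = 598
    F-F: 1 × 158 = 158
    Σ(broken) = 3530 kJ
  Bonds formed (products):
    C-C: 2 × 356 = 712
    C-F: 2 × 473 = 946
    C-H: 6 × 403 = 2418
    Σ(formed) = 4076 kJ
  ΔH_II = 3530 − 4076 = −546 kJ
ΔH_I − ΔH_II = +509 kJ, so reaction II has the more negative ΔH; |ΔH_I − ΔH_II| = 509 kJ.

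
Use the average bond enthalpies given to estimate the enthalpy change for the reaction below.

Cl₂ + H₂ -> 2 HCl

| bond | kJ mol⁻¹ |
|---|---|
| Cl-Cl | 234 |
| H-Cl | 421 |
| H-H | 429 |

Bonds broken (reactants):
  Cl-Cl: 1 × 234 = 234
  H-H: 1 × 429 = 429
  Σ(broken) = 663 kJ
Bonds formed (products):
  H-Cl: 2 × 421 = 842
  Σ(formed) = 842 kJ
ΔH = Σ(broken) − Σ(formed) = 663 − 842 = −179 kJ

ΔH ≈ −179 kJ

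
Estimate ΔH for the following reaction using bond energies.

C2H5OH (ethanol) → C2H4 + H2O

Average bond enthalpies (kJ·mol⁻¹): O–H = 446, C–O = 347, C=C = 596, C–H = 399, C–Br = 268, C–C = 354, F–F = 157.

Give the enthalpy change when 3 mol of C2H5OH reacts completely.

Bonds broken (reactants):
  C–C: 1 × 354 = 354
  C–H: 5 × 399 = 1995
  C–O: 1 × 347 = 347
  O–H: 1 × 446 = 446
  Σ(broken) = 3142 kJ
Bonds formed (products):
  C–H: 4 × 399 = 1596
  C=C: 1 × 596 = 596
  O–H: 2 × 446 = 892
  Σ(formed) = 3084 kJ
ΔH = Σ(broken) − Σ(formed) = 3142 − 3084 = +58 kJ
For 3× the reaction as written: 3 × (+58) = +174 kJ

ΔH = +174 kJ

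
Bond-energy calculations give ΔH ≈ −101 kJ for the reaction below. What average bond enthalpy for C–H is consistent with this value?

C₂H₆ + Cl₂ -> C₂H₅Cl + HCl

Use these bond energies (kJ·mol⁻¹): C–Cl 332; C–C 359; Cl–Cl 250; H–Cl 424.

Let D be the C–H bond energy.
Σ(broken) = 1×359 + 6×D + 1×250 = 609 + 6D
Σ(formed) = 1×359 + 1×332 + 5×D + 1×424 = 1115 + 5D
ΔH = Σ(broken) − Σ(formed) = (609 + 6D) − (1115 + 5D) = −506 + D
Setting this equal to −101 kJ gives D = 405 kJ/mol.

D(C–H) ≈ 405 kJ/mol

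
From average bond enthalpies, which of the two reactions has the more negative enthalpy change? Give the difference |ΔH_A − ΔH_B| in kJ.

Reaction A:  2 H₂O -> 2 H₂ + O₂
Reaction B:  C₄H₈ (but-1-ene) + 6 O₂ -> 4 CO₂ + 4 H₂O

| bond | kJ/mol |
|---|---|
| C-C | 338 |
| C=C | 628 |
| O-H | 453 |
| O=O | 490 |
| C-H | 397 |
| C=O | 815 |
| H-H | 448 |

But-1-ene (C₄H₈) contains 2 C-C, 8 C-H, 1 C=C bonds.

Reaction B, by 3150 kJ

Reaction A:
  Bonds broken (reactants):
    O-H: 4 × 453 = 1812
    Σ(broken) = 1812 kJ
  Bonds formed (products):
    H-H: 2 × 448 = 896
    O=O: 1 × 490 = 490
    Σ(formed) = 1386 kJ
  ΔH_A = 1812 − 1386 = +426 kJ
Reaction B:
  Bonds broken (reactants):
    C-C: 2 × 338 = 676
    C-H: 8 × 397 = 3176
    C=C: 1 × 628 = 628
    O=O: 6 × 490 = 2940
    Σ(broken) = 7420 kJ
  Bonds formed (products):
    C=O: 8 × 815 = 6520
    O-H: 8 × 453 = 3624
    Σ(formed) = 10144 kJ
  ΔH_B = 7420 − 10144 = −2724 kJ
ΔH_A − ΔH_B = +3150 kJ, so reaction B has the more negative ΔH; |ΔH_A − ΔH_B| = 3150 kJ.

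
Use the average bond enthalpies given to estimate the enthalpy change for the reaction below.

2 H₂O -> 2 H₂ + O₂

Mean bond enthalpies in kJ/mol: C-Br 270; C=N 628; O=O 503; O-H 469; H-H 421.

Bonds broken (reactants):
  O-H: 4 × 469 = 1876
  Σ(broken) = 1876 kJ
Bonds formed (products):
  H-H: 2 × 421 = 842
  O=O: 1 × 503 = 503
  Σ(formed) = 1345 kJ
ΔH = Σ(broken) − Σ(formed) = 1876 − 1345 = +531 kJ

ΔH ≈ +531 kJ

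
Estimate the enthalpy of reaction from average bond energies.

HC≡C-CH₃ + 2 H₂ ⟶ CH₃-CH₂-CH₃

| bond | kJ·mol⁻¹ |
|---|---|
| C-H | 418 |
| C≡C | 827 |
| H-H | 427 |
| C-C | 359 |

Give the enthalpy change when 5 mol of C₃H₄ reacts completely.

ΔH = −1750 kJ

Bonds broken (reactants):
  C≡C: 1 × 827 = 827
  C-C: 1 × 359 = 359
  C-H: 4 × 418 = 1672
  H-H: 2 × 427 = 854
  Σ(broken) = 3712 kJ
Bonds formed (products):
  C-C: 2 × 359 = 718
  C-H: 8 × 418 = 3344
  Σ(formed) = 4062 kJ
ΔH = Σ(broken) − Σ(formed) = 3712 − 4062 = −350 kJ
For 5× the reaction as written: 5 × (−350) = −1750 kJ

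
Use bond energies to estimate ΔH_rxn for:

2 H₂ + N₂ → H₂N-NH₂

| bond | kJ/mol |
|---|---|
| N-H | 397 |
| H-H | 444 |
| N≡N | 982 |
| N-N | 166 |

Bonds broken (reactants):
  H-H: 2 × 444 = 888
  N≡N: 1 × 982 = 982
  Σ(broken) = 1870 kJ
Bonds formed (products):
  N-H: 4 × 397 = 1588
  N-N: 1 × 166 = 166
  Σ(formed) = 1754 kJ
ΔH = Σ(broken) − Σ(formed) = 1870 − 1754 = +116 kJ

ΔH ≈ +116 kJ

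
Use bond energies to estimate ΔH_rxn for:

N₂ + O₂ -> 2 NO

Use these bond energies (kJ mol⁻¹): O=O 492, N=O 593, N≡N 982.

ΔH ≈ +288 kJ

Bonds broken (reactants):
  N≡N: 1 × 982 = 982
  O=O: 1 × 492 = 492
  Σ(broken) = 1474 kJ
Bonds formed (products):
  N=O: 2 × 593 = 1186
  Σ(formed) = 1186 kJ
ΔH = Σ(broken) − Σ(formed) = 1474 − 1186 = +288 kJ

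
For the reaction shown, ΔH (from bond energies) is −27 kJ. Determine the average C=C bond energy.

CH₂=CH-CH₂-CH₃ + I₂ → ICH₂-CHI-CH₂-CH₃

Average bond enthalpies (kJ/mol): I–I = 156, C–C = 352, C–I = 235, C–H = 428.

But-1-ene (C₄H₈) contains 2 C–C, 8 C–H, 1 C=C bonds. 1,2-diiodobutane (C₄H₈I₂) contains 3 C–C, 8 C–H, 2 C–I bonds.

D(C=C) ≈ 639 kJ/mol

Let D be the C=C bond energy.
Σ(broken) = 2×352 + 8×428 + 1×D + 1×156 = 4284 + D
Σ(formed) = 3×352 + 8×428 + 2×235 = 4950
ΔH = Σ(broken) − Σ(formed) = (4284 + D) − (4950) = −666 + D
Setting this equal to −27 kJ gives D = 639 kJ/mol.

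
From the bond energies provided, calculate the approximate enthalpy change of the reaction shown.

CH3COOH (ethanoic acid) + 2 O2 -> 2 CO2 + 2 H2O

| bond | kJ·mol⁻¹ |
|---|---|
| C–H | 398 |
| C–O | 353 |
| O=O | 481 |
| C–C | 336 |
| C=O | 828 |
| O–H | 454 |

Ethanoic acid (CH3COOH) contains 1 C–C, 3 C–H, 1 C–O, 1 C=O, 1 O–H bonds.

Bonds broken (reactants):
  C–C: 1 × 336 = 336
  C–H: 3 × 398 = 1194
  C–O: 1 × 353 = 353
  C=O: 1 × 828 = 828
  O–H: 1 × 454 = 454
  O=O: 2 × 481 = 962
  Σ(broken) = 4127 kJ
Bonds formed (products):
  C=O: 4 × 828 = 3312
  O–H: 4 × 454 = 1816
  Σ(formed) = 5128 kJ
ΔH = Σ(broken) − Σ(formed) = 4127 − 5128 = −1001 kJ

ΔH ≈ −1001 kJ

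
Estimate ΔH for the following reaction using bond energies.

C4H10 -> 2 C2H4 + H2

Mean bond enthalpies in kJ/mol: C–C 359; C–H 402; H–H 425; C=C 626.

Bonds broken (reactants):
  C–C: 3 × 359 = 1077
  C–H: 10 × 402 = 4020
  Σ(broken) = 5097 kJ
Bonds formed (products):
  C–H: 8 × 402 = 3216
  C=C: 2 × 626 = 1252
  H–H: 1 × 425 = 425
  Σ(formed) = 4893 kJ
ΔH = Σ(broken) − Σ(formed) = 5097 − 4893 = +204 kJ

ΔH ≈ +204 kJ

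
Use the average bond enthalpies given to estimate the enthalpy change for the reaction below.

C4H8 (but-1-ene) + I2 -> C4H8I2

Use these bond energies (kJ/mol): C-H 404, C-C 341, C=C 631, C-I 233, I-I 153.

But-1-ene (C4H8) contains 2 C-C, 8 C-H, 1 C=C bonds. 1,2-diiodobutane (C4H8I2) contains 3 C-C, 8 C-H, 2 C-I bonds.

ΔH ≈ −23 kJ

Bonds broken (reactants):
  C-C: 2 × 341 = 682
  C-H: 8 × 404 = 3232
  C=C: 1 × 631 = 631
  I-I: 1 × 153 = 153
  Σ(broken) = 4698 kJ
Bonds formed (products):
  C-C: 3 × 341 = 1023
  C-H: 8 × 404 = 3232
  C-I: 2 × 233 = 466
  Σ(formed) = 4721 kJ
ΔH = Σ(broken) − Σ(formed) = 4698 − 4721 = −23 kJ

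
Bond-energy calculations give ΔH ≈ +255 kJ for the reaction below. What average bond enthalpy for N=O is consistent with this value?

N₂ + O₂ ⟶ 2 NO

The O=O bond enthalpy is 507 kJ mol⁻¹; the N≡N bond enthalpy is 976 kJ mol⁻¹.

D(N=O) ≈ 614 kJ/mol

Let D be the N=O bond energy.
Σ(broken) = 1×976 + 1×507 = 1483
Σ(formed) = 2×D = 2D
ΔH = Σ(broken) − Σ(formed) = (1483) − (2D) = +1483 − 2D
Setting this equal to +255 kJ gives 2D = 1228, so D = 614 kJ/mol.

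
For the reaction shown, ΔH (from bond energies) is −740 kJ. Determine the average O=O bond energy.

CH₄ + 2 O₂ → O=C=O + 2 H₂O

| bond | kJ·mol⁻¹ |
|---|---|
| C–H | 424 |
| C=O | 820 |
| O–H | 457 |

D(O=O) ≈ 516 kJ/mol

Let D be the O=O bond energy.
Σ(broken) = 4×424 + 2×D = 1696 + 2D
Σ(formed) = 2×820 + 4×457 = 3468
ΔH = Σ(broken) − Σ(formed) = (1696 + 2D) − (3468) = −1772 + 2D
Setting this equal to −740 kJ gives 2D = 1032, so D = 516 kJ/mol.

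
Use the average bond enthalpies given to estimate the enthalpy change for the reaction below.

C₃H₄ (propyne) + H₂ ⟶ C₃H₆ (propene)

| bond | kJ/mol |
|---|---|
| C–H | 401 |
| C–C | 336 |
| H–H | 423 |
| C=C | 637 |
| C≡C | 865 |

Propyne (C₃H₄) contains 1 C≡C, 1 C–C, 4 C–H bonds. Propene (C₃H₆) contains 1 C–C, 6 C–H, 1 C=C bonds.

Bonds broken (reactants):
  C≡C: 1 × 865 = 865
  C–C: 1 × 336 = 336
  C–H: 4 × 401 = 1604
  H–H: 1 × 423 = 423
  Σ(broken) = 3228 kJ
Bonds formed (products):
  C–C: 1 × 336 = 336
  C–H: 6 × 401 = 2406
  C=C: 1 × 637 = 637
  Σ(formed) = 3379 kJ
ΔH = Σ(broken) − Σ(formed) = 3228 − 3379 = −151 kJ

ΔH ≈ −151 kJ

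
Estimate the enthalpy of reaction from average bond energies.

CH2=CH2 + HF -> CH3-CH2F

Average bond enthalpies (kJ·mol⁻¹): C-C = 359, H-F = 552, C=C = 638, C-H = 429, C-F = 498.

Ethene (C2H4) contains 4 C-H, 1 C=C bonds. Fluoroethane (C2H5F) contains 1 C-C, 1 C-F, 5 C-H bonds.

ΔH ≈ −96 kJ

Bonds broken (reactants):
  C-H: 4 × 429 = 1716
  C=C: 1 × 638 = 638
  H-F: 1 × 552 = 552
  Σ(broken) = 2906 kJ
Bonds formed (products):
  C-C: 1 × 359 = 359
  C-F: 1 × 498 = 498
  C-H: 5 × 429 = 2145
  Σ(formed) = 3002 kJ
ΔH = Σ(broken) − Σ(formed) = 2906 − 3002 = −96 kJ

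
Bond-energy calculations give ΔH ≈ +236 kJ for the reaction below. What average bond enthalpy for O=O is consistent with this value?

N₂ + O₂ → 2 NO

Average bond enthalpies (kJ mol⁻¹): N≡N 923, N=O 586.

D(O=O) ≈ 485 kJ/mol

Let D be the O=O bond energy.
Σ(broken) = 1×923 + 1×D = 923 + D
Σ(formed) = 2×586 = 1172
ΔH = Σ(broken) − Σ(formed) = (923 + D) − (1172) = −249 + D
Setting this equal to +236 kJ gives D = 485 kJ/mol.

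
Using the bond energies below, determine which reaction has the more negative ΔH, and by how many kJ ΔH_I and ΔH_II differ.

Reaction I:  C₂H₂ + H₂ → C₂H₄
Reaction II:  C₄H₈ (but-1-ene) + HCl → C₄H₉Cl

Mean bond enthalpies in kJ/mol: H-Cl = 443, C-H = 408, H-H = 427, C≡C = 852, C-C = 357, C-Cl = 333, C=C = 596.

Reaction I:
  Bonds broken (reactants):
    C≡C: 1 × 852 = 852
    C-H: 2 × 408 = 816
    H-H: 1 × 427 = 427
    Σ(broken) = 2095 kJ
  Bonds formed (products):
    C-H: 4 × 408 = 1632
    C=C: 1 × 596 = 596
    Σ(formed) = 2228 kJ
  ΔH_I = 2095 − 2228 = −133 kJ
Reaction II:
  Bonds broken (reactants):
    C-C: 2 × 357 = 714
    C-H: 8 × 408 = 3264
    C=C: 1 × 596 = 596
    H-Cl: 1 × 443 = 443
    Σ(broken) = 5017 kJ
  Bonds formed (products):
    C-C: 3 × 357 = 1071
    C-Cl: 1 × 333 = 333
    C-H: 9 × 408 = 3672
    Σ(formed) = 5076 kJ
  ΔH_II = 5017 − 5076 = −59 kJ
ΔH_I − ΔH_II = −74 kJ, so reaction I has the more negative ΔH; |ΔH_I − ΔH_II| = 74 kJ.

Reaction I, by 74 kJ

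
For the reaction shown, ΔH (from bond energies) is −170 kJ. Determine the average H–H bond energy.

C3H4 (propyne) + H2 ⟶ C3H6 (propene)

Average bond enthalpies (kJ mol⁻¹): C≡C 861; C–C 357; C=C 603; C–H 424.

D(H–H) ≈ 420 kJ/mol

Let D be the H–H bond energy.
Σ(broken) = 1×861 + 1×357 + 4×424 + 1×D = 2914 + D
Σ(formed) = 1×357 + 6×424 + 1×603 = 3504
ΔH = Σ(broken) − Σ(formed) = (2914 + D) − (3504) = −590 + D
Setting this equal to −170 kJ gives D = 420 kJ/mol.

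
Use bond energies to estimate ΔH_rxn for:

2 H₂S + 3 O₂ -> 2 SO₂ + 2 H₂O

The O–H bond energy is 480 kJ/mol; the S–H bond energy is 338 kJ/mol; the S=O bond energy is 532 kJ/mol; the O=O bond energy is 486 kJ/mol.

ΔH ≈ −1238 kJ

Bonds broken (reactants):
  O=O: 3 × 486 = 1458
  S–H: 4 × 338 = 1352
  Σ(broken) = 2810 kJ
Bonds formed (products):
  O–H: 4 × 480 = 1920
  S=O: 4 × 532 = 2128
  Σ(formed) = 4048 kJ
ΔH = Σ(broken) − Σ(formed) = 2810 − 4048 = −1238 kJ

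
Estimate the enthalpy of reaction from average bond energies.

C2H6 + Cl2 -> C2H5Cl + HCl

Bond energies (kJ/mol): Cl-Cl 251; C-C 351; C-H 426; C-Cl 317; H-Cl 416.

ΔH ≈ −56 kJ

Bonds broken (reactants):
  C-C: 1 × 351 = 351
  C-H: 6 × 426 = 2556
  Cl-Cl: 1 × 251 = 251
  Σ(broken) = 3158 kJ
Bonds formed (products):
  C-C: 1 × 351 = 351
  C-Cl: 1 × 317 = 317
  C-H: 5 × 426 = 2130
  H-Cl: 1 × 416 = 416
  Σ(formed) = 3214 kJ
ΔH = Σ(broken) − Σ(formed) = 3158 − 3214 = −56 kJ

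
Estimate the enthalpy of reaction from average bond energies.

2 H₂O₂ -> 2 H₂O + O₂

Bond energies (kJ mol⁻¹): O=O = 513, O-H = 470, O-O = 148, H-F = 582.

ΔH ≈ −217 kJ

Bonds broken (reactants):
  O-H: 4 × 470 = 1880
  O-O: 2 × 148 = 296
  Σ(broken) = 2176 kJ
Bonds formed (products):
  O-H: 4 × 470 = 1880
  O=O: 1 × 513 = 513
  Σ(formed) = 2393 kJ
ΔH = Σ(broken) − Σ(formed) = 2176 − 2393 = −217 kJ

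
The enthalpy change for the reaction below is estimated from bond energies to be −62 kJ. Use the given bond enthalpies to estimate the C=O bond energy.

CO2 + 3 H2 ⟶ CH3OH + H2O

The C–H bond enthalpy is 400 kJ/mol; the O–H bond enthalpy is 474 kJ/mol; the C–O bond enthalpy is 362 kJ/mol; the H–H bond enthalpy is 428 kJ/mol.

Let D be the C=O bond energy.
Σ(broken) = 2×D + 3×428 = 1284 + 2D
Σ(formed) = 3×400 + 1×362 + 3×474 = 2984
ΔH = Σ(broken) − Σ(formed) = (1284 + 2D) − (2984) = −1700 + 2D
Setting this equal to −62 kJ gives 2D = 1638, so D = 819 kJ/mol.

D(C=O) ≈ 819 kJ/mol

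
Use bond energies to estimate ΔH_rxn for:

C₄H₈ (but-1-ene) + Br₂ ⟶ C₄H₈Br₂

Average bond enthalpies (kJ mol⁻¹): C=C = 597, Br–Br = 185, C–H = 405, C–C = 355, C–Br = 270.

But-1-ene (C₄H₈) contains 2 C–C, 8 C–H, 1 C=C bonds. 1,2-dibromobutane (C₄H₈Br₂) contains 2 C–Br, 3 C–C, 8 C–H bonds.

ΔH ≈ −113 kJ

Bonds broken (reactants):
  Br–Br: 1 × 185 = 185
  C–C: 2 × 355 = 710
  C–H: 8 × 405 = 3240
  C=C: 1 × 597 = 597
  Σ(broken) = 4732 kJ
Bonds formed (products):
  C–Br: 2 × 270 = 540
  C–C: 3 × 355 = 1065
  C–H: 8 × 405 = 3240
  Σ(formed) = 4845 kJ
ΔH = Σ(broken) − Σ(formed) = 4732 − 4845 = −113 kJ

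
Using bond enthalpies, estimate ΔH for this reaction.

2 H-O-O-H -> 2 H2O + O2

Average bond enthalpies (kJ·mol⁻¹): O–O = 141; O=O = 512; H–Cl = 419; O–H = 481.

ΔH ≈ −230 kJ

Bonds broken (reactants):
  O–H: 4 × 481 = 1924
  O–O: 2 × 141 = 282
  Σ(broken) = 2206 kJ
Bonds formed (products):
  O–H: 4 × 481 = 1924
  O=O: 1 × 512 = 512
  Σ(formed) = 2436 kJ
ΔH = Σ(broken) − Σ(formed) = 2206 − 2436 = −230 kJ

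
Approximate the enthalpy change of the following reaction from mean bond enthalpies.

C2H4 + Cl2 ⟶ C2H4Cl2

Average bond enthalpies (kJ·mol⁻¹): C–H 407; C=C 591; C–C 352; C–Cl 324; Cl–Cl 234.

Bonds broken (reactants):
  C–H: 4 × 407 = 1628
  C=C: 1 × 591 = 591
  Cl–Cl: 1 × 234 = 234
  Σ(broken) = 2453 kJ
Bonds formed (products):
  C–C: 1 × 352 = 352
  C–Cl: 2 × 324 = 648
  C–H: 4 × 407 = 1628
  Σ(formed) = 2628 kJ
ΔH = Σ(broken) − Σ(formed) = 2453 − 2628 = −175 kJ

ΔH ≈ −175 kJ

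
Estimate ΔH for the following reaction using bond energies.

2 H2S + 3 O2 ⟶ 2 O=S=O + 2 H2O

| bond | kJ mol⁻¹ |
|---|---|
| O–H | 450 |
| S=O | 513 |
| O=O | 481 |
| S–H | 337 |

Bonds broken (reactants):
  O=O: 3 × 481 = 1443
  S–H: 4 × 337 = 1348
  Σ(broken) = 2791 kJ
Bonds formed (products):
  O–H: 4 × 450 = 1800
  S=O: 4 × 513 = 2052
  Σ(formed) = 3852 kJ
ΔH = Σ(broken) − Σ(formed) = 2791 − 3852 = −1061 kJ

ΔH ≈ −1061 kJ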